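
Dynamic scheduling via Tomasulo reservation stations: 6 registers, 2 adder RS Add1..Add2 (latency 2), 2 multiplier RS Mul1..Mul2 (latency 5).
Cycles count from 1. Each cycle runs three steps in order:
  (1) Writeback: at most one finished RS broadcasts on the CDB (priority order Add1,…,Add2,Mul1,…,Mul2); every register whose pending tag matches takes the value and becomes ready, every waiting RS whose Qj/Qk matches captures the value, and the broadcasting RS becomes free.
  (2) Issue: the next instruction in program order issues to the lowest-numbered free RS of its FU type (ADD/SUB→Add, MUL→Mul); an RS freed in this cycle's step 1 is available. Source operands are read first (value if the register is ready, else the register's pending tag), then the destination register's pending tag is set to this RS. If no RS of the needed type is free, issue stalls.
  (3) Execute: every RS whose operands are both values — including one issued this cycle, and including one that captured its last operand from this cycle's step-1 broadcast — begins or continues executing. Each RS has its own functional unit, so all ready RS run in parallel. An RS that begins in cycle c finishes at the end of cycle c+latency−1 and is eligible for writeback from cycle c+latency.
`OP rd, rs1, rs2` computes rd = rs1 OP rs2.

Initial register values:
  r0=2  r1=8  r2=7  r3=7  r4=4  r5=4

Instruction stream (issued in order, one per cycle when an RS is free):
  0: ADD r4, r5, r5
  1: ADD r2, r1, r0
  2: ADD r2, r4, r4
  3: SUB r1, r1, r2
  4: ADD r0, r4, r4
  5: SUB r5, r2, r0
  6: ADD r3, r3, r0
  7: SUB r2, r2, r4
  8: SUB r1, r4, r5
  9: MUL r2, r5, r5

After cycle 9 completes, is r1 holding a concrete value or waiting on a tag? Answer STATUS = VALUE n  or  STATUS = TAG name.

  c1: issue ADD r4<-Add1  regs: r0:2,r1:8,r2:7,r3:7,r4:Add1,r5:4
  c2: issue ADD r2<-Add2  regs: r0:2,r1:8,r2:Add2,r3:7,r4:Add1,r5:4
  c3: CDB Add1=8; issue ADD r2<-Add1  regs: r0:2,r1:8,r2:Add1,r3:7,r4:8,r5:4
  c4: CDB Add2=10; issue SUB r1<-Add2  regs: r0:2,r1:Add2,r2:Add1,r3:7,r4:8,r5:4
  c5: CDB Add1=16; issue ADD r0<-Add1  regs: r0:Add1,r1:Add2,r2:16,r3:7,r4:8,r5:4
  c6: stall  regs: r0:Add1,r1:Add2,r2:16,r3:7,r4:8,r5:4
  c7: CDB Add1=16; issue SUB r5<-Add1  regs: r0:16,r1:Add2,r2:16,r3:7,r4:8,r5:Add1
  c8: CDB Add2=-8; issue ADD r3<-Add2  regs: r0:16,r1:-8,r2:16,r3:Add2,r4:8,r5:Add1
  c9: CDB Add1=0; issue SUB r2<-Add1  regs: r0:16,r1:-8,r2:Add1,r3:Add2,r4:8,r5:0

STATUS = VALUE -8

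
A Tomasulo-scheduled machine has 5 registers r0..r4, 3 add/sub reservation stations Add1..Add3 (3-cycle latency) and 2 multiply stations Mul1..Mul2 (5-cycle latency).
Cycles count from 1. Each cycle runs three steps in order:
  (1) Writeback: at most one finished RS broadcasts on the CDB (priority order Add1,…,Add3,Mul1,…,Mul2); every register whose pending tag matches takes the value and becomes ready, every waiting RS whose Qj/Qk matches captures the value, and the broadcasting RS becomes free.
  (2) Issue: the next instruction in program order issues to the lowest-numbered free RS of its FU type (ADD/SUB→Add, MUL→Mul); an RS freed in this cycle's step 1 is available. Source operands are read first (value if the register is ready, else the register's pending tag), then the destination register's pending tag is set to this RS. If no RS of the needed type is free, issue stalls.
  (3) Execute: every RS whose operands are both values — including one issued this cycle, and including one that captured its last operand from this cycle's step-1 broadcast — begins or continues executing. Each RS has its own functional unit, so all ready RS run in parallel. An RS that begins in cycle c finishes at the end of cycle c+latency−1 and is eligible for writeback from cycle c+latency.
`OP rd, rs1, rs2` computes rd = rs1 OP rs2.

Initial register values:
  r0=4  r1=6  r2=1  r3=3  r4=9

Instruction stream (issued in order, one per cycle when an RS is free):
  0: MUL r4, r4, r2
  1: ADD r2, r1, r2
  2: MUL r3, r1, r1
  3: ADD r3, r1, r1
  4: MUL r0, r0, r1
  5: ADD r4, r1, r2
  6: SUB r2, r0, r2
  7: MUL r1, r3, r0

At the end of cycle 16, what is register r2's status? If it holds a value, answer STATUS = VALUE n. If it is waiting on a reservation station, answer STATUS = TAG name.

  c1: issue MUL r4<-Mul1  regs: r0:4,r1:6,r2:1,r3:3,r4:Mul1
  c2: issue ADD r2<-Add1  regs: r0:4,r1:6,r2:Add1,r3:3,r4:Mul1
  c3: issue MUL r3<-Mul2  regs: r0:4,r1:6,r2:Add1,r3:Mul2,r4:Mul1
  c4: issue ADD r3<-Add2  regs: r0:4,r1:6,r2:Add1,r3:Add2,r4:Mul1
  c5: CDB Add1=7; stall  regs: r0:4,r1:6,r2:7,r3:Add2,r4:Mul1
  c6: CDB Mul1=9; issue MUL r0<-Mul1  regs: r0:Mul1,r1:6,r2:7,r3:Add2,r4:9
  c7: CDB Add2=12; issue ADD r4<-Add1  regs: r0:Mul1,r1:6,r2:7,r3:12,r4:Add1
  c8: CDB Mul2=36; issue SUB r2<-Add2  regs: r0:Mul1,r1:6,r2:Add2,r3:12,r4:Add1
  c9: issue MUL r1<-Mul2  regs: r0:Mul1,r1:Mul2,r2:Add2,r3:12,r4:Add1
  c10: CDB Add1=13  regs: r0:Mul1,r1:Mul2,r2:Add2,r3:12,r4:13
  c11: CDB Mul1=24  regs: r0:24,r1:Mul2,r2:Add2,r3:12,r4:13
  c12: -  regs: r0:24,r1:Mul2,r2:Add2,r3:12,r4:13
  c13: -  regs: r0:24,r1:Mul2,r2:Add2,r3:12,r4:13
  c14: CDB Add2=17  regs: r0:24,r1:Mul2,r2:17,r3:12,r4:13
  c15: -  regs: r0:24,r1:Mul2,r2:17,r3:12,r4:13
  c16: CDB Mul2=288  regs: r0:24,r1:288,r2:17,r3:12,r4:13

STATUS = VALUE 17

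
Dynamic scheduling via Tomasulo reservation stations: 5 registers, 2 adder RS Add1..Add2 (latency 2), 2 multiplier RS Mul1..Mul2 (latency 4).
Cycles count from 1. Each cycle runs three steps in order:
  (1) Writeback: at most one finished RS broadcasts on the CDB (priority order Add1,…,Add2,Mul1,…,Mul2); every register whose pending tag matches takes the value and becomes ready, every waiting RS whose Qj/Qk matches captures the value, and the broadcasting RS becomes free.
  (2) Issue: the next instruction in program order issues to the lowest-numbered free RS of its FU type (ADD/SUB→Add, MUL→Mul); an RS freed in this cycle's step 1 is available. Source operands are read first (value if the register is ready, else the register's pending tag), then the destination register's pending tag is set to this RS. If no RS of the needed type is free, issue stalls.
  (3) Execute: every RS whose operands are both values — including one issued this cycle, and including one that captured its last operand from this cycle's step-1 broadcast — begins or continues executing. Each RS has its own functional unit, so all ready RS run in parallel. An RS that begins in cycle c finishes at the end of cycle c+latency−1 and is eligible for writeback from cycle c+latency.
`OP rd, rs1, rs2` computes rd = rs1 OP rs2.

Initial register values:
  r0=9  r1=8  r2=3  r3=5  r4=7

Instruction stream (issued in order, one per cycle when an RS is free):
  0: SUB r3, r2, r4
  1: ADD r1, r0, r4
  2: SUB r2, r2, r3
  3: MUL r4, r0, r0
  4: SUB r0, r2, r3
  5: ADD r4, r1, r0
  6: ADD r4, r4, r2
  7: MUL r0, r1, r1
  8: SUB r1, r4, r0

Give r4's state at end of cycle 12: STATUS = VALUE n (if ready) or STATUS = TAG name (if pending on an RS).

STATUS = VALUE 34

cycle 1: issue SUB r3<-Add1 // r0:9,r1:8,r2:3,r3:Add1,r4:7
cycle 2: issue ADD r1<-Add2 // r0:9,r1:Add2,r2:3,r3:Add1,r4:7
cycle 3: CDB Add1=-4; issue SUB r2<-Add1 // r0:9,r1:Add2,r2:Add1,r3:-4,r4:7
cycle 4: CDB Add2=16; issue MUL r4<-Mul1 // r0:9,r1:16,r2:Add1,r3:-4,r4:Mul1
cycle 5: CDB Add1=7; issue SUB r0<-Add1 // r0:Add1,r1:16,r2:7,r3:-4,r4:Mul1
cycle 6: issue ADD r4<-Add2 // r0:Add1,r1:16,r2:7,r3:-4,r4:Add2
cycle 7: CDB Add1=11; issue ADD r4<-Add1 // r0:11,r1:16,r2:7,r3:-4,r4:Add1
cycle 8: CDB Mul1=81; issue MUL r0<-Mul1 // r0:Mul1,r1:16,r2:7,r3:-4,r4:Add1
cycle 9: CDB Add2=27; issue SUB r1<-Add2 // r0:Mul1,r1:Add2,r2:7,r3:-4,r4:Add1
cycle 10: - // r0:Mul1,r1:Add2,r2:7,r3:-4,r4:Add1
cycle 11: CDB Add1=34 // r0:Mul1,r1:Add2,r2:7,r3:-4,r4:34
cycle 12: CDB Mul1=256 // r0:256,r1:Add2,r2:7,r3:-4,r4:34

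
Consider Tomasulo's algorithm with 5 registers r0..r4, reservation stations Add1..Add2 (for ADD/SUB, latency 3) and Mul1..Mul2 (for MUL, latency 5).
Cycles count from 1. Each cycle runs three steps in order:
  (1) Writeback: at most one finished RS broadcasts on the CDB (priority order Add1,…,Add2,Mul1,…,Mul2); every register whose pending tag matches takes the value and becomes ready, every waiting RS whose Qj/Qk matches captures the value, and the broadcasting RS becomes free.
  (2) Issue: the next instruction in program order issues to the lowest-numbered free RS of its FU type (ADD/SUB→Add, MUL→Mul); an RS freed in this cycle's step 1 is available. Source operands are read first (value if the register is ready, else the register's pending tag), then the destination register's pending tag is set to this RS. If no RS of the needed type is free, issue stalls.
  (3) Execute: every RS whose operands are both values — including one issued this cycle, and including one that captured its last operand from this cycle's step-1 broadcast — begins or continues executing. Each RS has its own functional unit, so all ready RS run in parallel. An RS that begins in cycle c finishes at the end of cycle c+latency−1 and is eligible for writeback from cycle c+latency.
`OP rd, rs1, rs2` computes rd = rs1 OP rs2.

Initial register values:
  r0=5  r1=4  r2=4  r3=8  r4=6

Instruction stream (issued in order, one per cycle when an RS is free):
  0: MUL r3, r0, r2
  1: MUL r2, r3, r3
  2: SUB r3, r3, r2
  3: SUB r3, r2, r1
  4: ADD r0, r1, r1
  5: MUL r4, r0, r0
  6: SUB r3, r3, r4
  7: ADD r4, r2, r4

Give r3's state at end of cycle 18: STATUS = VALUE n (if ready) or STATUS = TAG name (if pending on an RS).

cycle 1: issue MUL r3<-Mul1 // r0:5,r1:4,r2:4,r3:Mul1,r4:6
cycle 2: issue MUL r2<-Mul2 // r0:5,r1:4,r2:Mul2,r3:Mul1,r4:6
cycle 3: issue SUB r3<-Add1 // r0:5,r1:4,r2:Mul2,r3:Add1,r4:6
cycle 4: issue SUB r3<-Add2 // r0:5,r1:4,r2:Mul2,r3:Add2,r4:6
cycle 5: stall // r0:5,r1:4,r2:Mul2,r3:Add2,r4:6
cycle 6: CDB Mul1=20; stall // r0:5,r1:4,r2:Mul2,r3:Add2,r4:6
cycle 7: stall // r0:5,r1:4,r2:Mul2,r3:Add2,r4:6
cycle 8: stall // r0:5,r1:4,r2:Mul2,r3:Add2,r4:6
cycle 9: stall // r0:5,r1:4,r2:Mul2,r3:Add2,r4:6
cycle 10: stall // r0:5,r1:4,r2:Mul2,r3:Add2,r4:6
cycle 11: CDB Mul2=400; stall // r0:5,r1:4,r2:400,r3:Add2,r4:6
cycle 12: stall // r0:5,r1:4,r2:400,r3:Add2,r4:6
cycle 13: stall // r0:5,r1:4,r2:400,r3:Add2,r4:6
cycle 14: CDB Add1=-380; issue ADD r0<-Add1 // r0:Add1,r1:4,r2:400,r3:Add2,r4:6
cycle 15: CDB Add2=396; issue MUL r4<-Mul1 // r0:Add1,r1:4,r2:400,r3:396,r4:Mul1
cycle 16: issue SUB r3<-Add2 // r0:Add1,r1:4,r2:400,r3:Add2,r4:Mul1
cycle 17: CDB Add1=8; issue ADD r4<-Add1 // r0:8,r1:4,r2:400,r3:Add2,r4:Add1
cycle 18: - // r0:8,r1:4,r2:400,r3:Add2,r4:Add1

STATUS = TAG Add2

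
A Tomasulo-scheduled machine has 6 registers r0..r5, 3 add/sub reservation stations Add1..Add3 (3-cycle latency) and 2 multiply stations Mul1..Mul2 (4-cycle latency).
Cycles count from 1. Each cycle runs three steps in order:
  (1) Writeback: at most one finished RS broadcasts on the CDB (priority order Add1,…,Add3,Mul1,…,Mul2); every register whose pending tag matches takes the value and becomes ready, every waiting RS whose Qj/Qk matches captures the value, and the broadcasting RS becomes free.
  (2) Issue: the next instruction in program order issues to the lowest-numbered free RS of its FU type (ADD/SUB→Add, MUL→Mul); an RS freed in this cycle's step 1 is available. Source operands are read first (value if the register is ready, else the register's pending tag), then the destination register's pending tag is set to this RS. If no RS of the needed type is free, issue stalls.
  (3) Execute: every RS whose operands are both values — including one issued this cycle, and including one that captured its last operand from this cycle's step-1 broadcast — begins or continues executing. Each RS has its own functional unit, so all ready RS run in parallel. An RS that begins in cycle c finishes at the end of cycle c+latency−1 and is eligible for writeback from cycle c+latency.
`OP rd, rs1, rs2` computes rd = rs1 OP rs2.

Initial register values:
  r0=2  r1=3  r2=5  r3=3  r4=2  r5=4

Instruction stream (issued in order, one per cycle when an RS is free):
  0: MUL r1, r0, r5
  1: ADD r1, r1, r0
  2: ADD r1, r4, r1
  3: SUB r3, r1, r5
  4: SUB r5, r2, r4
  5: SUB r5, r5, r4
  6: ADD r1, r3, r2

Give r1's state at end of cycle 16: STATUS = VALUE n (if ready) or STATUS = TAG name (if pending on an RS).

cycle 1: issue MUL r1<-Mul1 // r0:2,r1:Mul1,r2:5,r3:3,r4:2,r5:4
cycle 2: issue ADD r1<-Add1 // r0:2,r1:Add1,r2:5,r3:3,r4:2,r5:4
cycle 3: issue ADD r1<-Add2 // r0:2,r1:Add2,r2:5,r3:3,r4:2,r5:4
cycle 4: issue SUB r3<-Add3 // r0:2,r1:Add2,r2:5,r3:Add3,r4:2,r5:4
cycle 5: CDB Mul1=8; stall // r0:2,r1:Add2,r2:5,r3:Add3,r4:2,r5:4
cycle 6: stall // r0:2,r1:Add2,r2:5,r3:Add3,r4:2,r5:4
cycle 7: stall // r0:2,r1:Add2,r2:5,r3:Add3,r4:2,r5:4
cycle 8: CDB Add1=10; issue SUB r5<-Add1 // r0:2,r1:Add2,r2:5,r3:Add3,r4:2,r5:Add1
cycle 9: stall // r0:2,r1:Add2,r2:5,r3:Add3,r4:2,r5:Add1
cycle 10: stall // r0:2,r1:Add2,r2:5,r3:Add3,r4:2,r5:Add1
cycle 11: CDB Add1=3; issue SUB r5<-Add1 // r0:2,r1:Add2,r2:5,r3:Add3,r4:2,r5:Add1
cycle 12: CDB Add2=12; issue ADD r1<-Add2 // r0:2,r1:Add2,r2:5,r3:Add3,r4:2,r5:Add1
cycle 13: - // r0:2,r1:Add2,r2:5,r3:Add3,r4:2,r5:Add1
cycle 14: CDB Add1=1 // r0:2,r1:Add2,r2:5,r3:Add3,r4:2,r5:1
cycle 15: CDB Add3=8 // r0:2,r1:Add2,r2:5,r3:8,r4:2,r5:1
cycle 16: - // r0:2,r1:Add2,r2:5,r3:8,r4:2,r5:1

STATUS = TAG Add2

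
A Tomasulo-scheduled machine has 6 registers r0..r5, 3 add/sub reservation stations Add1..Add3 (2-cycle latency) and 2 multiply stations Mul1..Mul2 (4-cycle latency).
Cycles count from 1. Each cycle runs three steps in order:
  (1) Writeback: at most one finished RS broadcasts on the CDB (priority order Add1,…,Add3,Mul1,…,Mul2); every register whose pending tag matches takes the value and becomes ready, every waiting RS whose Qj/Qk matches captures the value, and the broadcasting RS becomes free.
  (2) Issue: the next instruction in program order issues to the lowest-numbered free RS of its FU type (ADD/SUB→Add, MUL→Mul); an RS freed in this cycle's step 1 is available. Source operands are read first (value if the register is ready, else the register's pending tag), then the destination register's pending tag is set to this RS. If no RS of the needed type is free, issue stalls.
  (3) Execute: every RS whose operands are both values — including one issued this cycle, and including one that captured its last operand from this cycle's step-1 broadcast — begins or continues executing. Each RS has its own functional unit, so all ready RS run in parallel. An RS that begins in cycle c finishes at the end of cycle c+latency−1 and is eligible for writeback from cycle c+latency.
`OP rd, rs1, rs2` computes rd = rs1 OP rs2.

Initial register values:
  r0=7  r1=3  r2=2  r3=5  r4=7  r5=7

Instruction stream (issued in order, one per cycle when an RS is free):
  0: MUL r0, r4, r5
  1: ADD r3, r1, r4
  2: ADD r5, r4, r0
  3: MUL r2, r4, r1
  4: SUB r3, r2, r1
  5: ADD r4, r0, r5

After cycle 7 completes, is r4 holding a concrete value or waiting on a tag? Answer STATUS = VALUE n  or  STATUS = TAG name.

STATUS = TAG Add3

c1: issue MUL r0<-Mul1 | r0:Mul1,r1:3,r2:2,r3:5,r4:7,r5:7
c2: issue ADD r3<-Add1 | r0:Mul1,r1:3,r2:2,r3:Add1,r4:7,r5:7
c3: issue ADD r5<-Add2 | r0:Mul1,r1:3,r2:2,r3:Add1,r4:7,r5:Add2
c4: CDB Add1=10; issue MUL r2<-Mul2 | r0:Mul1,r1:3,r2:Mul2,r3:10,r4:7,r5:Add2
c5: CDB Mul1=49; issue SUB r3<-Add1 | r0:49,r1:3,r2:Mul2,r3:Add1,r4:7,r5:Add2
c6: issue ADD r4<-Add3 | r0:49,r1:3,r2:Mul2,r3:Add1,r4:Add3,r5:Add2
c7: CDB Add2=56 | r0:49,r1:3,r2:Mul2,r3:Add1,r4:Add3,r5:56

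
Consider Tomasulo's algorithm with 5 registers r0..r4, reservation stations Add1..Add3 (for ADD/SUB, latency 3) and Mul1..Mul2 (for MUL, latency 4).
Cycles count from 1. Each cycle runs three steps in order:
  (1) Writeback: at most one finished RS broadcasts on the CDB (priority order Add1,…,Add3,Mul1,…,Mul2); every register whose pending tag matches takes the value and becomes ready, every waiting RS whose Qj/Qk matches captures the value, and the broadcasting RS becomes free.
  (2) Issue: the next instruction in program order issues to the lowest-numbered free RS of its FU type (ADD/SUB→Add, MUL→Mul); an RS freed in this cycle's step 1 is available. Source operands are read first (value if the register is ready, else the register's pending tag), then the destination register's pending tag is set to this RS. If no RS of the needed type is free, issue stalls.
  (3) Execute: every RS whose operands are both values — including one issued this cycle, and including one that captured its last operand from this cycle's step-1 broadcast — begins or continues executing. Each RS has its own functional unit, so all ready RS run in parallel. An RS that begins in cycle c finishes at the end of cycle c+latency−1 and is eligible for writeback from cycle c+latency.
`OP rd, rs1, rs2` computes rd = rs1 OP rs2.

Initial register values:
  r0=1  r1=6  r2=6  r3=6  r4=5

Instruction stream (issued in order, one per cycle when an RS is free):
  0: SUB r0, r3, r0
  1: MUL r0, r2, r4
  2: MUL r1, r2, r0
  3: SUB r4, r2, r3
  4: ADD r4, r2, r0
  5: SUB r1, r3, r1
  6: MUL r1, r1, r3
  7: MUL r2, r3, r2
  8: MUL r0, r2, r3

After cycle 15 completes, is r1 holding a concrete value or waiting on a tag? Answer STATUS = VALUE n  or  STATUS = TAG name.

STATUS = TAG Mul1

cycle 1: issue SUB r0<-Add1 // r0:Add1,r1:6,r2:6,r3:6,r4:5
cycle 2: issue MUL r0<-Mul1 // r0:Mul1,r1:6,r2:6,r3:6,r4:5
cycle 3: issue MUL r1<-Mul2 // r0:Mul1,r1:Mul2,r2:6,r3:6,r4:5
cycle 4: CDB Add1=5; issue SUB r4<-Add1 // r0:Mul1,r1:Mul2,r2:6,r3:6,r4:Add1
cycle 5: issue ADD r4<-Add2 // r0:Mul1,r1:Mul2,r2:6,r3:6,r4:Add2
cycle 6: CDB Mul1=30; issue SUB r1<-Add3 // r0:30,r1:Add3,r2:6,r3:6,r4:Add2
cycle 7: CDB Add1=0; issue MUL r1<-Mul1 // r0:30,r1:Mul1,r2:6,r3:6,r4:Add2
cycle 8: stall // r0:30,r1:Mul1,r2:6,r3:6,r4:Add2
cycle 9: CDB Add2=36; stall // r0:30,r1:Mul1,r2:6,r3:6,r4:36
cycle 10: CDB Mul2=180; issue MUL r2<-Mul2 // r0:30,r1:Mul1,r2:Mul2,r3:6,r4:36
cycle 11: stall // r0:30,r1:Mul1,r2:Mul2,r3:6,r4:36
cycle 12: stall // r0:30,r1:Mul1,r2:Mul2,r3:6,r4:36
cycle 13: CDB Add3=-174; stall // r0:30,r1:Mul1,r2:Mul2,r3:6,r4:36
cycle 14: CDB Mul2=36; issue MUL r0<-Mul2 // r0:Mul2,r1:Mul1,r2:36,r3:6,r4:36
cycle 15: - // r0:Mul2,r1:Mul1,r2:36,r3:6,r4:36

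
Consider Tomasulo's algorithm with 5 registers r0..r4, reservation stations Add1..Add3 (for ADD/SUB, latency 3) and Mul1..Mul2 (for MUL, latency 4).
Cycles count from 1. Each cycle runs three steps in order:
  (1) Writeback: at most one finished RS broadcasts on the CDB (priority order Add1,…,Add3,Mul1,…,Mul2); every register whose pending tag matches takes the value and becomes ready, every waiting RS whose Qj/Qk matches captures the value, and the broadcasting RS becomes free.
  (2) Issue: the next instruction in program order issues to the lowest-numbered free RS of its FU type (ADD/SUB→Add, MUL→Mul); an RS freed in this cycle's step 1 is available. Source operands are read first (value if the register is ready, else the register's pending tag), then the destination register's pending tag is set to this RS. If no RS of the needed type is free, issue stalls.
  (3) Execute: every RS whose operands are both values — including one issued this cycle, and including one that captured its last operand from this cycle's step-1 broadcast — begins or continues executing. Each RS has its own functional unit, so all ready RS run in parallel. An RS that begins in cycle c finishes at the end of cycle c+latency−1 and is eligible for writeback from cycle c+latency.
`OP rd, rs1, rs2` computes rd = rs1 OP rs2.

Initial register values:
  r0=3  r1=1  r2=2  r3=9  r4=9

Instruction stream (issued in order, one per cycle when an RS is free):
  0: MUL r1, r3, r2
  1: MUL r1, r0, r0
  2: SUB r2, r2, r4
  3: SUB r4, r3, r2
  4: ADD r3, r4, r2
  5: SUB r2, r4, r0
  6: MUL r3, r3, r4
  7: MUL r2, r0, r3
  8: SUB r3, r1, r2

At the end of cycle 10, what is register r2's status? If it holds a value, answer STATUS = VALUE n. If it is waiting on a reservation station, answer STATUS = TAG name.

cycle 1: issue MUL r1<-Mul1 // r0:3,r1:Mul1,r2:2,r3:9,r4:9
cycle 2: issue MUL r1<-Mul2 // r0:3,r1:Mul2,r2:2,r3:9,r4:9
cycle 3: issue SUB r2<-Add1 // r0:3,r1:Mul2,r2:Add1,r3:9,r4:9
cycle 4: issue SUB r4<-Add2 // r0:3,r1:Mul2,r2:Add1,r3:9,r4:Add2
cycle 5: CDB Mul1=18; issue ADD r3<-Add3 // r0:3,r1:Mul2,r2:Add1,r3:Add3,r4:Add2
cycle 6: CDB Add1=-7; issue SUB r2<-Add1 // r0:3,r1:Mul2,r2:Add1,r3:Add3,r4:Add2
cycle 7: CDB Mul2=9; issue MUL r3<-Mul1 // r0:3,r1:9,r2:Add1,r3:Mul1,r4:Add2
cycle 8: issue MUL r2<-Mul2 // r0:3,r1:9,r2:Mul2,r3:Mul1,r4:Add2
cycle 9: CDB Add2=16; issue SUB r3<-Add2 // r0:3,r1:9,r2:Mul2,r3:Add2,r4:16
cycle 10: - // r0:3,r1:9,r2:Mul2,r3:Add2,r4:16

STATUS = TAG Mul2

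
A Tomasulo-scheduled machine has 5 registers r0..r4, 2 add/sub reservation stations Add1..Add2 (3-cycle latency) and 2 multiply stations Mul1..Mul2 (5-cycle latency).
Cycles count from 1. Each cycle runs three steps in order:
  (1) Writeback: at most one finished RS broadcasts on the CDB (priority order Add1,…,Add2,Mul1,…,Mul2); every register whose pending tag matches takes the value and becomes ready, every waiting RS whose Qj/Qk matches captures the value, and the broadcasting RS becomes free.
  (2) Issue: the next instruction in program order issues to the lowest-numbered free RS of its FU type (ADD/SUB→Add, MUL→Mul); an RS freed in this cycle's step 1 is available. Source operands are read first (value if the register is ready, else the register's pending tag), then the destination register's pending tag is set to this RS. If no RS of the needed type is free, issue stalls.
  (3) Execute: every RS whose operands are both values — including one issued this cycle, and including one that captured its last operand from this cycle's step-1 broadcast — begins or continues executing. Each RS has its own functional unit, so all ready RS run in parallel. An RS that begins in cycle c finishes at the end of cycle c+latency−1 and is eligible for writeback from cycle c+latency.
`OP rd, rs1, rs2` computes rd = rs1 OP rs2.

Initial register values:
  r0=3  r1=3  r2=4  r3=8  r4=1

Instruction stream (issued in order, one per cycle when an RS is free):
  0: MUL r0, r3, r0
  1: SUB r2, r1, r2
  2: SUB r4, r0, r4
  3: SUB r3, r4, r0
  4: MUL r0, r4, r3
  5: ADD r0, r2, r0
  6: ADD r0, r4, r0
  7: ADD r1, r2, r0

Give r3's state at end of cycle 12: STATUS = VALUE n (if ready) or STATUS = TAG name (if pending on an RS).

STATUS = VALUE -1

c1: issue MUL r0<-Mul1 | r0:Mul1,r1:3,r2:4,r3:8,r4:1
c2: issue SUB r2<-Add1 | r0:Mul1,r1:3,r2:Add1,r3:8,r4:1
c3: issue SUB r4<-Add2 | r0:Mul1,r1:3,r2:Add1,r3:8,r4:Add2
c4: stall | r0:Mul1,r1:3,r2:Add1,r3:8,r4:Add2
c5: CDB Add1=-1; issue SUB r3<-Add1 | r0:Mul1,r1:3,r2:-1,r3:Add1,r4:Add2
c6: CDB Mul1=24; issue MUL r0<-Mul1 | r0:Mul1,r1:3,r2:-1,r3:Add1,r4:Add2
c7: stall | r0:Mul1,r1:3,r2:-1,r3:Add1,r4:Add2
c8: stall | r0:Mul1,r1:3,r2:-1,r3:Add1,r4:Add2
c9: CDB Add2=23; issue ADD r0<-Add2 | r0:Add2,r1:3,r2:-1,r3:Add1,r4:23
c10: stall | r0:Add2,r1:3,r2:-1,r3:Add1,r4:23
c11: stall | r0:Add2,r1:3,r2:-1,r3:Add1,r4:23
c12: CDB Add1=-1; issue ADD r0<-Add1 | r0:Add1,r1:3,r2:-1,r3:-1,r4:23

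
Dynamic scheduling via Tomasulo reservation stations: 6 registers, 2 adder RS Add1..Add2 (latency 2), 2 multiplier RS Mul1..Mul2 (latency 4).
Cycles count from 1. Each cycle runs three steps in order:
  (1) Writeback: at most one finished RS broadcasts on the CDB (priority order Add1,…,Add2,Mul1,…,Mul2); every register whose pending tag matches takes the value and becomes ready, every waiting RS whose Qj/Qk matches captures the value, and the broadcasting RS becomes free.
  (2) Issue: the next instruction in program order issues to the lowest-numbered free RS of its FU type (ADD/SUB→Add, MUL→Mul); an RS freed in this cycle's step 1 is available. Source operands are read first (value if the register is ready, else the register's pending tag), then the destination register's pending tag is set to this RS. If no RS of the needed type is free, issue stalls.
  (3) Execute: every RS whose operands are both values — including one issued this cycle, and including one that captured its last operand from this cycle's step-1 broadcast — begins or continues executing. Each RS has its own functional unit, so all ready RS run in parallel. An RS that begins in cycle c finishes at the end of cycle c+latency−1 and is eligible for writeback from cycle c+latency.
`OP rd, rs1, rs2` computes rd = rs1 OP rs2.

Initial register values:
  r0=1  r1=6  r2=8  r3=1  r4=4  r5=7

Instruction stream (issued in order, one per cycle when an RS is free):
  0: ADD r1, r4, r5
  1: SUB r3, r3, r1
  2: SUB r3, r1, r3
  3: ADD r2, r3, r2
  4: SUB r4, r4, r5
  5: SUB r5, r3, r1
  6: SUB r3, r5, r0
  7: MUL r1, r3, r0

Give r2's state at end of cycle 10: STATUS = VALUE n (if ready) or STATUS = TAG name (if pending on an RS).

STATUS = VALUE 29

  c1: issue ADD r1<-Add1  regs: r0:1,r1:Add1,r2:8,r3:1,r4:4,r5:7
  c2: issue SUB r3<-Add2  regs: r0:1,r1:Add1,r2:8,r3:Add2,r4:4,r5:7
  c3: CDB Add1=11; issue SUB r3<-Add1  regs: r0:1,r1:11,r2:8,r3:Add1,r4:4,r5:7
  c4: stall  regs: r0:1,r1:11,r2:8,r3:Add1,r4:4,r5:7
  c5: CDB Add2=-10; issue ADD r2<-Add2  regs: r0:1,r1:11,r2:Add2,r3:Add1,r4:4,r5:7
  c6: stall  regs: r0:1,r1:11,r2:Add2,r3:Add1,r4:4,r5:7
  c7: CDB Add1=21; issue SUB r4<-Add1  regs: r0:1,r1:11,r2:Add2,r3:21,r4:Add1,r5:7
  c8: stall  regs: r0:1,r1:11,r2:Add2,r3:21,r4:Add1,r5:7
  c9: CDB Add1=-3; issue SUB r5<-Add1  regs: r0:1,r1:11,r2:Add2,r3:21,r4:-3,r5:Add1
  c10: CDB Add2=29; issue SUB r3<-Add2  regs: r0:1,r1:11,r2:29,r3:Add2,r4:-3,r5:Add1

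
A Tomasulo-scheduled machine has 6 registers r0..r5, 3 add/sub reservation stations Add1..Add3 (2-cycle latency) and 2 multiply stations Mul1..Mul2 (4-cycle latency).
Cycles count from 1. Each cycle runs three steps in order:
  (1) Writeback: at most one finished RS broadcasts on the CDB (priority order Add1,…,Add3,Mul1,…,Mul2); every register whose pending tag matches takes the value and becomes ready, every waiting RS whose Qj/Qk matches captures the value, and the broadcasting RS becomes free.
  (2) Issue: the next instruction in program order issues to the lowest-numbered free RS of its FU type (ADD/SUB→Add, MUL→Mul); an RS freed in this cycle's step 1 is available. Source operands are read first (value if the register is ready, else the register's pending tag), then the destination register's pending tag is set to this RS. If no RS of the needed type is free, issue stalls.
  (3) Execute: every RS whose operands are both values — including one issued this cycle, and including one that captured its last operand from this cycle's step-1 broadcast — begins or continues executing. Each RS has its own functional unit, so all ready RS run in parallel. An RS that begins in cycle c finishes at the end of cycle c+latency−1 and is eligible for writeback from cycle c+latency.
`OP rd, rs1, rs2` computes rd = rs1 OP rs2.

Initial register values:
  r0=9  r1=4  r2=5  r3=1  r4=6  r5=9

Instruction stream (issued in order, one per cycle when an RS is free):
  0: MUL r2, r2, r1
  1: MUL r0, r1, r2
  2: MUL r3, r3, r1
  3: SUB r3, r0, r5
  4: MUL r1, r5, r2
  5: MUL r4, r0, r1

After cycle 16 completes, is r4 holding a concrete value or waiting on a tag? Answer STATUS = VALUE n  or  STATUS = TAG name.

cycle 1: issue MUL r2<-Mul1 // r0:9,r1:4,r2:Mul1,r3:1,r4:6,r5:9
cycle 2: issue MUL r0<-Mul2 // r0:Mul2,r1:4,r2:Mul1,r3:1,r4:6,r5:9
cycle 3: stall // r0:Mul2,r1:4,r2:Mul1,r3:1,r4:6,r5:9
cycle 4: stall // r0:Mul2,r1:4,r2:Mul1,r3:1,r4:6,r5:9
cycle 5: CDB Mul1=20; issue MUL r3<-Mul1 // r0:Mul2,r1:4,r2:20,r3:Mul1,r4:6,r5:9
cycle 6: issue SUB r3<-Add1 // r0:Mul2,r1:4,r2:20,r3:Add1,r4:6,r5:9
cycle 7: stall // r0:Mul2,r1:4,r2:20,r3:Add1,r4:6,r5:9
cycle 8: stall // r0:Mul2,r1:4,r2:20,r3:Add1,r4:6,r5:9
cycle 9: CDB Mul1=4; issue MUL r1<-Mul1 // r0:Mul2,r1:Mul1,r2:20,r3:Add1,r4:6,r5:9
cycle 10: CDB Mul2=80; issue MUL r4<-Mul2 // r0:80,r1:Mul1,r2:20,r3:Add1,r4:Mul2,r5:9
cycle 11: - // r0:80,r1:Mul1,r2:20,r3:Add1,r4:Mul2,r5:9
cycle 12: CDB Add1=71 // r0:80,r1:Mul1,r2:20,r3:71,r4:Mul2,r5:9
cycle 13: CDB Mul1=180 // r0:80,r1:180,r2:20,r3:71,r4:Mul2,r5:9
cycle 14: - // r0:80,r1:180,r2:20,r3:71,r4:Mul2,r5:9
cycle 15: - // r0:80,r1:180,r2:20,r3:71,r4:Mul2,r5:9
cycle 16: - // r0:80,r1:180,r2:20,r3:71,r4:Mul2,r5:9

STATUS = TAG Mul2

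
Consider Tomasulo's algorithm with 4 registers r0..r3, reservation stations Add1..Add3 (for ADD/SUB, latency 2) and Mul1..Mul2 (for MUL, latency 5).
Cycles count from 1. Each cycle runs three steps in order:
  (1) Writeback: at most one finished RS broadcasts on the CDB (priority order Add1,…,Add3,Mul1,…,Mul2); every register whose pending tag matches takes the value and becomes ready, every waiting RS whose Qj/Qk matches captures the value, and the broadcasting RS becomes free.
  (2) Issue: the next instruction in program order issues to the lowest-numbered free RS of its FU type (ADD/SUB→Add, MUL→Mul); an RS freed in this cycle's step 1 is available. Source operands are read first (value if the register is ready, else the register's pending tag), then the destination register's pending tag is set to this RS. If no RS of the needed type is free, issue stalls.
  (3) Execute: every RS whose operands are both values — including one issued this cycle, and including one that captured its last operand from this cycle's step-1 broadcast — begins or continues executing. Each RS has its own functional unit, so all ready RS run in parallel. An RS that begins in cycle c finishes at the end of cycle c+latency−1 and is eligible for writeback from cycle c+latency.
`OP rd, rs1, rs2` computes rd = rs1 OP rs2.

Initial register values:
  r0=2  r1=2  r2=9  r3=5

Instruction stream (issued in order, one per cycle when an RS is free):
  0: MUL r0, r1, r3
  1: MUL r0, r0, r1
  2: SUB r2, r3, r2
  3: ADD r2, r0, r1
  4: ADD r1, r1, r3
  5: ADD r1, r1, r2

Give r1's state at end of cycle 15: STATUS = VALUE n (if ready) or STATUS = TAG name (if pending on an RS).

STATUS = VALUE 29

  c1: issue MUL r0<-Mul1  regs: r0:Mul1,r1:2,r2:9,r3:5
  c2: issue MUL r0<-Mul2  regs: r0:Mul2,r1:2,r2:9,r3:5
  c3: issue SUB r2<-Add1  regs: r0:Mul2,r1:2,r2:Add1,r3:5
  c4: issue ADD r2<-Add2  regs: r0:Mul2,r1:2,r2:Add2,r3:5
  c5: CDB Add1=-4; issue ADD r1<-Add1  regs: r0:Mul2,r1:Add1,r2:Add2,r3:5
  c6: CDB Mul1=10; issue ADD r1<-Add3  regs: r0:Mul2,r1:Add3,r2:Add2,r3:5
  c7: CDB Add1=7  regs: r0:Mul2,r1:Add3,r2:Add2,r3:5
  c8: -  regs: r0:Mul2,r1:Add3,r2:Add2,r3:5
  c9: -  regs: r0:Mul2,r1:Add3,r2:Add2,r3:5
  c10: -  regs: r0:Mul2,r1:Add3,r2:Add2,r3:5
  c11: CDB Mul2=20  regs: r0:20,r1:Add3,r2:Add2,r3:5
  c12: -  regs: r0:20,r1:Add3,r2:Add2,r3:5
  c13: CDB Add2=22  regs: r0:20,r1:Add3,r2:22,r3:5
  c14: -  regs: r0:20,r1:Add3,r2:22,r3:5
  c15: CDB Add3=29  regs: r0:20,r1:29,r2:22,r3:5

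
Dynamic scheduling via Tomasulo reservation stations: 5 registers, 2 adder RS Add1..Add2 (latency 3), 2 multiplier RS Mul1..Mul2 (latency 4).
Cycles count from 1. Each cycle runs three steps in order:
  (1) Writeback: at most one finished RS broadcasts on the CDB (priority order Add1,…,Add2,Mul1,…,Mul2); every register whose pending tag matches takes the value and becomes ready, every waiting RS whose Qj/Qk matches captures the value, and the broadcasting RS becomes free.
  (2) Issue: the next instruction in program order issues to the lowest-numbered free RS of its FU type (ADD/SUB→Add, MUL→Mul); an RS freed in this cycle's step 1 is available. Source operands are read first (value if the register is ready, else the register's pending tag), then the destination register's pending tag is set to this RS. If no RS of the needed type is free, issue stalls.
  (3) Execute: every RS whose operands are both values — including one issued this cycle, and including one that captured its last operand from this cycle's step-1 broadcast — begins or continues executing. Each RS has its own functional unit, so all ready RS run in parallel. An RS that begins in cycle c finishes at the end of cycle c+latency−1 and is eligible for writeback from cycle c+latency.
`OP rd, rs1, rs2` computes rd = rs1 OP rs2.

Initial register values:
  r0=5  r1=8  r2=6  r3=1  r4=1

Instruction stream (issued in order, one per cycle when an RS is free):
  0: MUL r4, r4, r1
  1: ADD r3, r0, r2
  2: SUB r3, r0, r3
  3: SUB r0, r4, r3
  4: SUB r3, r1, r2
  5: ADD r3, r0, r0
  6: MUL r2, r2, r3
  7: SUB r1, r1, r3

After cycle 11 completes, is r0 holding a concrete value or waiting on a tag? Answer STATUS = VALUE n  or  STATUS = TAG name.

c1: issue MUL r4<-Mul1 | r0:5,r1:8,r2:6,r3:1,r4:Mul1
c2: issue ADD r3<-Add1 | r0:5,r1:8,r2:6,r3:Add1,r4:Mul1
c3: issue SUB r3<-Add2 | r0:5,r1:8,r2:6,r3:Add2,r4:Mul1
c4: stall | r0:5,r1:8,r2:6,r3:Add2,r4:Mul1
c5: CDB Add1=11; issue SUB r0<-Add1 | r0:Add1,r1:8,r2:6,r3:Add2,r4:Mul1
c6: CDB Mul1=8; stall | r0:Add1,r1:8,r2:6,r3:Add2,r4:8
c7: stall | r0:Add1,r1:8,r2:6,r3:Add2,r4:8
c8: CDB Add2=-6; issue SUB r3<-Add2 | r0:Add1,r1:8,r2:6,r3:Add2,r4:8
c9: stall | r0:Add1,r1:8,r2:6,r3:Add2,r4:8
c10: stall | r0:Add1,r1:8,r2:6,r3:Add2,r4:8
c11: CDB Add1=14; issue ADD r3<-Add1 | r0:14,r1:8,r2:6,r3:Add1,r4:8

STATUS = VALUE 14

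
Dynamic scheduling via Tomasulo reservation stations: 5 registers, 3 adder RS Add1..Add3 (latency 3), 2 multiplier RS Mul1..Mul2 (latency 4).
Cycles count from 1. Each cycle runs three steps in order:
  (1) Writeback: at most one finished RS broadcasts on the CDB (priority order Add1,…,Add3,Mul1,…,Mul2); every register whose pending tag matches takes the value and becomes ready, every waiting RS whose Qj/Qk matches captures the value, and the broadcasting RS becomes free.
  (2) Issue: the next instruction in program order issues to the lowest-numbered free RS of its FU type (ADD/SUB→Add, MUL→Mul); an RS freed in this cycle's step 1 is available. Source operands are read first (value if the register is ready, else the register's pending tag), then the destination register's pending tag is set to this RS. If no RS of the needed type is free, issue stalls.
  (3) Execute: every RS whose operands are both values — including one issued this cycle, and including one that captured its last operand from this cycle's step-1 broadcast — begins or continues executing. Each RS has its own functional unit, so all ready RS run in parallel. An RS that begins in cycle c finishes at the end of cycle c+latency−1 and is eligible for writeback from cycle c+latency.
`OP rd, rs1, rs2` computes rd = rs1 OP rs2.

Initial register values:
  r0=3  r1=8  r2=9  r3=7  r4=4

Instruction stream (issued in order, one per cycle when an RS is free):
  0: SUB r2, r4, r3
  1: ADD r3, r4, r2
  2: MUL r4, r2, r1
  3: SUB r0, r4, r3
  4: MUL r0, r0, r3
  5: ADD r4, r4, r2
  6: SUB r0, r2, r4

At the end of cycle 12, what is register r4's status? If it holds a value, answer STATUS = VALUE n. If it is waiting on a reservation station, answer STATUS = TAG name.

STATUS = VALUE -27

c1: issue SUB r2<-Add1 | r0:3,r1:8,r2:Add1,r3:7,r4:4
c2: issue ADD r3<-Add2 | r0:3,r1:8,r2:Add1,r3:Add2,r4:4
c3: issue MUL r4<-Mul1 | r0:3,r1:8,r2:Add1,r3:Add2,r4:Mul1
c4: CDB Add1=-3; issue SUB r0<-Add1 | r0:Add1,r1:8,r2:-3,r3:Add2,r4:Mul1
c5: issue MUL r0<-Mul2 | r0:Mul2,r1:8,r2:-3,r3:Add2,r4:Mul1
c6: issue ADD r4<-Add3 | r0:Mul2,r1:8,r2:-3,r3:Add2,r4:Add3
c7: CDB Add2=1; issue SUB r0<-Add2 | r0:Add2,r1:8,r2:-3,r3:1,r4:Add3
c8: CDB Mul1=-24 | r0:Add2,r1:8,r2:-3,r3:1,r4:Add3
c9: - | r0:Add2,r1:8,r2:-3,r3:1,r4:Add3
c10: - | r0:Add2,r1:8,r2:-3,r3:1,r4:Add3
c11: CDB Add1=-25 | r0:Add2,r1:8,r2:-3,r3:1,r4:Add3
c12: CDB Add3=-27 | r0:Add2,r1:8,r2:-3,r3:1,r4:-27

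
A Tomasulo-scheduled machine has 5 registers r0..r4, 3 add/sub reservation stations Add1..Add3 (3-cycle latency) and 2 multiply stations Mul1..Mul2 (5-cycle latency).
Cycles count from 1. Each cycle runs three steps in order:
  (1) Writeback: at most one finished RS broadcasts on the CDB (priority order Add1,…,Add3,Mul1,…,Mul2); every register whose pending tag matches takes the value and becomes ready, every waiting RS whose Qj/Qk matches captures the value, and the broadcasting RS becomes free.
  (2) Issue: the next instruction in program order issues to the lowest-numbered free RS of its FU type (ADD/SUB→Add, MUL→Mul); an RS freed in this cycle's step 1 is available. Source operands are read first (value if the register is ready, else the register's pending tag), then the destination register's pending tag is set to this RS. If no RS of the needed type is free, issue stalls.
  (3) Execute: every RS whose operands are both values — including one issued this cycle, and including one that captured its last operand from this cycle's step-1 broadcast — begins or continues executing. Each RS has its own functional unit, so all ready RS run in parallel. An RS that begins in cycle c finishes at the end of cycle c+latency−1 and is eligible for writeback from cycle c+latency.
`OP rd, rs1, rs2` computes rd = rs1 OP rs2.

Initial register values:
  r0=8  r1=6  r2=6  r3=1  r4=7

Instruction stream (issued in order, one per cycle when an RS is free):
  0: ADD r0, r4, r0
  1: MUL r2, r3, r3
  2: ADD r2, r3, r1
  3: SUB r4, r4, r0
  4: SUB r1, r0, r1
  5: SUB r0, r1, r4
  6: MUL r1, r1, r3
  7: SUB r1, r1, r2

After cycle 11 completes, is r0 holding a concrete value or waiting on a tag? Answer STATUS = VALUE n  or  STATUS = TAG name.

STATUS = VALUE 17

  c1: issue ADD r0<-Add1  regs: r0:Add1,r1:6,r2:6,r3:1,r4:7
  c2: issue MUL r2<-Mul1  regs: r0:Add1,r1:6,r2:Mul1,r3:1,r4:7
  c3: issue ADD r2<-Add2  regs: r0:Add1,r1:6,r2:Add2,r3:1,r4:7
  c4: CDB Add1=15; issue SUB r4<-Add1  regs: r0:15,r1:6,r2:Add2,r3:1,r4:Add1
  c5: issue SUB r1<-Add3  regs: r0:15,r1:Add3,r2:Add2,r3:1,r4:Add1
  c6: CDB Add2=7; issue SUB r0<-Add2  regs: r0:Add2,r1:Add3,r2:7,r3:1,r4:Add1
  c7: CDB Add1=-8; issue MUL r1<-Mul2  regs: r0:Add2,r1:Mul2,r2:7,r3:1,r4:-8
  c8: CDB Add3=9; issue SUB r1<-Add1  regs: r0:Add2,r1:Add1,r2:7,r3:1,r4:-8
  c9: CDB Mul1=1  regs: r0:Add2,r1:Add1,r2:7,r3:1,r4:-8
  c10: -  regs: r0:Add2,r1:Add1,r2:7,r3:1,r4:-8
  c11: CDB Add2=17  regs: r0:17,r1:Add1,r2:7,r3:1,r4:-8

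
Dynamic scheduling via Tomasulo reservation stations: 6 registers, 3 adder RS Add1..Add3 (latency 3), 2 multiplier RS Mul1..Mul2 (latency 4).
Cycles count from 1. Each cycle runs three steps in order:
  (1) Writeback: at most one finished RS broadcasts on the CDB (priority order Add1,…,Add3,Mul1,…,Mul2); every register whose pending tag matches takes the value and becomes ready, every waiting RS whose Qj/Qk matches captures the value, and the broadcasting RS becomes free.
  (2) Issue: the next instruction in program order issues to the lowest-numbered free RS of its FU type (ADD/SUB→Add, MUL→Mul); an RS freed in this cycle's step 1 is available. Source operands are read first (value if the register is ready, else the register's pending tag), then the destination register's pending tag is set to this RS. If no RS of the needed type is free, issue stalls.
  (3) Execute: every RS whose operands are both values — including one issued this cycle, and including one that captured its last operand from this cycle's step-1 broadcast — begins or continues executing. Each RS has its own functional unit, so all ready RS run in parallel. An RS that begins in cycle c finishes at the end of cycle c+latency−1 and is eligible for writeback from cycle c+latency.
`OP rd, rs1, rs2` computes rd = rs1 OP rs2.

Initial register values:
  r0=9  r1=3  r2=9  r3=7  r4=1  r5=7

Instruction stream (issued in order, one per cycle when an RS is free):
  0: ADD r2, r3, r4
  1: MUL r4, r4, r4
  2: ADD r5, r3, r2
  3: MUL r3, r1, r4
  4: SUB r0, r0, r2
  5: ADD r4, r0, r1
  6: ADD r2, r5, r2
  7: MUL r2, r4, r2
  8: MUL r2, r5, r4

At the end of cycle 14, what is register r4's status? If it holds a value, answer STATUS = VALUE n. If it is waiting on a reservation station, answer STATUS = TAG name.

c1: issue ADD r2<-Add1 | r0:9,r1:3,r2:Add1,r3:7,r4:1,r5:7
c2: issue MUL r4<-Mul1 | r0:9,r1:3,r2:Add1,r3:7,r4:Mul1,r5:7
c3: issue ADD r5<-Add2 | r0:9,r1:3,r2:Add1,r3:7,r4:Mul1,r5:Add2
c4: CDB Add1=8; issue MUL r3<-Mul2 | r0:9,r1:3,r2:8,r3:Mul2,r4:Mul1,r5:Add2
c5: issue SUB r0<-Add1 | r0:Add1,r1:3,r2:8,r3:Mul2,r4:Mul1,r5:Add2
c6: CDB Mul1=1; issue ADD r4<-Add3 | r0:Add1,r1:3,r2:8,r3:Mul2,r4:Add3,r5:Add2
c7: CDB Add2=15; issue ADD r2<-Add2 | r0:Add1,r1:3,r2:Add2,r3:Mul2,r4:Add3,r5:15
c8: CDB Add1=1; issue MUL r2<-Mul1 | r0:1,r1:3,r2:Mul1,r3:Mul2,r4:Add3,r5:15
c9: stall | r0:1,r1:3,r2:Mul1,r3:Mul2,r4:Add3,r5:15
c10: CDB Add2=23; stall | r0:1,r1:3,r2:Mul1,r3:Mul2,r4:Add3,r5:15
c11: CDB Add3=4; stall | r0:1,r1:3,r2:Mul1,r3:Mul2,r4:4,r5:15
c12: CDB Mul2=3; issue MUL r2<-Mul2 | r0:1,r1:3,r2:Mul2,r3:3,r4:4,r5:15
c13: - | r0:1,r1:3,r2:Mul2,r3:3,r4:4,r5:15
c14: - | r0:1,r1:3,r2:Mul2,r3:3,r4:4,r5:15

STATUS = VALUE 4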